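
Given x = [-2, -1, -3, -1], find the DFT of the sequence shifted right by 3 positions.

Time shift by 3: X_shifted[k] = ω_4^(3k) · X[k]
Shifted x = [-1, -3, -1, -2]

DFT(x[n-3]) = [-7, 1i, 3, -1i]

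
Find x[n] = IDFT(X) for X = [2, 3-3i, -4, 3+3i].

x[n] = (1/4) Σ(k=0 to 3) X[k] · e^(2πikn/4)

Computing each x[n]:
x[0] = 1
x[1] = 3
x[2] = -2
x[3] = 0

x = [1, 3, -2, 0]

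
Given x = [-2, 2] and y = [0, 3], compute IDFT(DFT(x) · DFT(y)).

(x ⊛ y)[n] = Σ(m=0 to 1) x[m] · y[(n-m) mod 2]

Computing each output sample:
(x ⊛ y)[0] = 6
(x ⊛ y)[1] = -6

x ⊛ y = [6, -6]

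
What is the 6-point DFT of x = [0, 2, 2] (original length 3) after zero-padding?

Original 3-point DFT: [4, -2, -2]
Zero-padded 6-point DFT provides frequency interpolation.

DFT_6([x, 0, ...]) = [4, -3.4641i, -2, 0, -2, 3.4641i]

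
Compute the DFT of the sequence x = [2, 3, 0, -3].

X[k] = Σ(n=0 to 3) x[n] · ω_4^(nk)
where ω_4 = e^(-2πi/4)

Computing each X[k]:
X[0] = 2
X[1] = 2-6i
X[2] = 2
X[3] = 2+6i

X = [2, 2-6i, 2, 2+6i]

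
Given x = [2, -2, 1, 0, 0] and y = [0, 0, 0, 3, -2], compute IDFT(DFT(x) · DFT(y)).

(x ⊛ y)[n] = Σ(m=0 to 4) x[m] · y[(n-m) mod 5]

Computing each output sample:
(x ⊛ y)[0] = 7
(x ⊛ y)[1] = -2
(x ⊛ y)[2] = 0
(x ⊛ y)[3] = 6
(x ⊛ y)[4] = -10

x ⊛ y = [7, -2, 0, 6, -10]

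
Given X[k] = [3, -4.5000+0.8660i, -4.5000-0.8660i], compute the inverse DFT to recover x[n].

x[n] = (1/3) Σ(k=0 to 2) X[k] · e^(2πikn/3)

Computing each x[n]:
x[0] = -2
x[1] = 2
x[2] = 3

x = [-2, 2, 3]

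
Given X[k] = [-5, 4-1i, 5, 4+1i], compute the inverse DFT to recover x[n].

x[n] = (1/4) Σ(k=0 to 3) X[k] · e^(2πikn/4)

Computing each x[n]:
x[0] = 2
x[1] = -2
x[2] = -2
x[3] = -3

x = [2, -2, -2, -3]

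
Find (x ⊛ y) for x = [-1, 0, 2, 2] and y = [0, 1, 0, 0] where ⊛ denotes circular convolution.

(x ⊛ y)[n] = Σ(m=0 to 3) x[m] · y[(n-m) mod 4]

Computing each output sample:
(x ⊛ y)[0] = 2
(x ⊛ y)[1] = -1
(x ⊛ y)[2] = 0
(x ⊛ y)[3] = 2

x ⊛ y = [2, -1, 0, 2]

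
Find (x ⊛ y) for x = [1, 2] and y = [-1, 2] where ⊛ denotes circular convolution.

(x ⊛ y)[n] = Σ(m=0 to 1) x[m] · y[(n-m) mod 2]

Computing each output sample:
(x ⊛ y)[0] = 3
(x ⊛ y)[1] = 0

x ⊛ y = [3, 0]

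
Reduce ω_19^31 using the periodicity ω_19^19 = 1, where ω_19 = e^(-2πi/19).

Since ω_19^19 = 1, powers reduce modulo 19.
31 mod 19 = 12
So ω_19^31 = ω_19^12 = e^(-2πi·12/19)

ω_19^31 = ω_19^12 = -0.6773+0.7357i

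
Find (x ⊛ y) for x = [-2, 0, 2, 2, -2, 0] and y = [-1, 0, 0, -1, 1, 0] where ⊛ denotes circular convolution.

(x ⊛ y)[n] = Σ(m=0 to 5) x[m] · y[(n-m) mod 6]

Computing each output sample:
(x ⊛ y)[0] = 2
(x ⊛ y)[1] = 4
(x ⊛ y)[2] = -4
(x ⊛ y)[3] = 0
(x ⊛ y)[4] = 0
(x ⊛ y)[5] = -2

x ⊛ y = [2, 4, -4, 0, 0, -2]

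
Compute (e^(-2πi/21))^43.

Since ω_21^21 = 1, powers reduce modulo 21.
43 mod 21 = 1
So ω_21^43 = ω_21^1 = e^(-2πi·1/21)

ω_21^43 = ω_21^1 = 0.9556-0.2948i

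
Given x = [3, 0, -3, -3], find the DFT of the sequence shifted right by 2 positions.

Time shift by 2: X_shifted[k] = ω_4^(2k) · X[k]
Shifted x = [-3, -3, 3, 0]

DFT(x[n-2]) = [-3, -6+3i, 3, -6-3i]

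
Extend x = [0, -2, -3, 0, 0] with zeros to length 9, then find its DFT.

Original 5-point DFT: [-5, 1.8090+3.6655i, 0.6910-1.6776i, 0.6910+1.6776i, 1.8090-3.6655i]
Zero-padded 9-point DFT provides frequency interpolation.

DFT_9([x, 0, ...]) = [-5, -2.0530+4.2400i, 2.4718+2.9957i, 2.5000-0.8660i, -0.4187-1.2443i, -0.4187+1.2443i, 2.5000+0.8660i, 2.4718-2.9957i, -2.0530-4.2400i]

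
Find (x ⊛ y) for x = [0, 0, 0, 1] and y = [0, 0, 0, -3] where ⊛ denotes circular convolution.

(x ⊛ y)[n] = Σ(m=0 to 3) x[m] · y[(n-m) mod 4]

Computing each output sample:
(x ⊛ y)[0] = 0
(x ⊛ y)[1] = 0
(x ⊛ y)[2] = -3
(x ⊛ y)[3] = 0

x ⊛ y = [0, 0, -3, 0]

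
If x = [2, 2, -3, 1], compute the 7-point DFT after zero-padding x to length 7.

Original 4-point DFT: [2, 5-1i, -4, 5+1i]
Zero-padded 7-point DFT provides frequency interpolation.

DFT_7([x, 0, ...]) = [2, 3.0136+0.9272i, 4.8814-2.4697i, -1.8949-4.1882i, -1.8949+4.1882i, 4.8814+2.4697i, 3.0136-0.9272i]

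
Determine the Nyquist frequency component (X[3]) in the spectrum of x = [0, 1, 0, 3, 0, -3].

X[3] = Σ(n=0 to 5) x[n] · ω_6^(3n) where ω_6 = e^(-2πi/6)
= (0)·ω_6^0 + (1)·ω_6^3 + (0)·ω_6^6 + (3)·ω_6^9 + (0)·ω_6^12 + (-3)·ω_6^15

X[3] = -1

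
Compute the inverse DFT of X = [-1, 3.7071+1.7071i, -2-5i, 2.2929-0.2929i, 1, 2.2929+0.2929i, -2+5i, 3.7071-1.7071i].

x[n] = (1/8) Σ(k=0 to 7) X[k] · e^(2πikn/8)

Computing each x[n]:
x[0] = 1
x[1] = 1
x[2] = 0
x[3] = -2
x[4] = -2
x[5] = 1
x[6] = 1
x[7] = -1

x = [1, 1, 0, -2, -2, 1, 1, -1]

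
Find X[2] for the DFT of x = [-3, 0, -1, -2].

X[2] = Σ(n=0 to 3) x[n] · ω_4^(2n) where ω_4 = e^(-2πi/4)
= (-3)·ω_4^0 + (0)·ω_4^2 + (-1)·ω_4^4 + (-2)·ω_4^6

X[2] = -2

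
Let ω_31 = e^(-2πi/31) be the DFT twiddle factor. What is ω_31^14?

ω_31^14 = e^(-2πi·14/31)
= cos(-2π·14/31) + i·sin(-2π·14/31)
= cos(-28π/31) + i·sin(-28π/31)

ω_31^14 = cos(-28π/31) + i·sin(-28π/31) = -0.9541-0.2994i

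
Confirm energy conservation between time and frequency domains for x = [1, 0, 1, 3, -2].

Time domain:
Σ|x[n]|² = |1|² + |0|² + |1|² + |3|² + |-2|² = 15.0000

Frequency domain:
(1/5)Σ|X[k]|² = (1/5)(|3|² + |-2.8541-0.7265i|² + |3.8541-3.0777i|² + |3.8541+3.0777i|² + |-2.8541+0.7265i|²) = (1/5)·75.0000 = 15.0000

Both sides agree, confirming Parseval's theorem.

Σ|x[n]|² = (1/N)Σ|X[k]|² = 15.0000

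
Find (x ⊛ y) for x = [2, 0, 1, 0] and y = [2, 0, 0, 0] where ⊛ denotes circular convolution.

(x ⊛ y)[n] = Σ(m=0 to 3) x[m] · y[(n-m) mod 4]

Computing each output sample:
(x ⊛ y)[0] = 4
(x ⊛ y)[1] = 0
(x ⊛ y)[2] = 2
(x ⊛ y)[3] = 0

x ⊛ y = [4, 0, 2, 0]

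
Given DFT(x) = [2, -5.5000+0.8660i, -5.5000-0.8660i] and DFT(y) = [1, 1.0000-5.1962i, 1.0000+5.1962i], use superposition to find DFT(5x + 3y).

By linearity: DFT(5x + 3y) = 5·DFT(x) + 3·DFT(y)
= 5·[2, -5.5000+0.8660i, -5.5000-0.8660i] + 3·[1, 1.0000-5.1962i, 1.0000+5.1962i]

Computing element-wise:
Z[0] = 5·(2) + 3·(1) = 13
Z[1] = 5·(-5.5000+0.8660i) + 3·(1.0000-5.1962i) = -24.5000-11.2586i
Z[2] = 5·(-5.5000-0.8660i) + 3·(1.0000+5.1962i) = -24.5000+11.2586i

DFT(5x + 3y) = 5·X + 3·Y = [13, -24.5000-11.2586i, -24.5000+11.2586i]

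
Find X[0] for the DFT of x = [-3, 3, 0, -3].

X[0] = Σ(n=0 to 3) x[n] · ω_4^0 = Σ x[n]
= (-3) + (3) + (0) + (-3)

X[0] = -3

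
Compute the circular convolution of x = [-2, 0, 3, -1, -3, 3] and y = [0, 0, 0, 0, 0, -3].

(x ⊛ y)[n] = Σ(m=0 to 5) x[m] · y[(n-m) mod 6]

Computing each output sample:
(x ⊛ y)[0] = 0
(x ⊛ y)[1] = -9
(x ⊛ y)[2] = 3
(x ⊛ y)[3] = 9
(x ⊛ y)[4] = -9
(x ⊛ y)[5] = 6

x ⊛ y = [0, -9, 3, 9, -9, 6]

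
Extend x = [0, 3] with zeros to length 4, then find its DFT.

Original 2-point DFT: [3, -3]
Zero-padded 4-point DFT provides frequency interpolation.

DFT_4([x, 0, ...]) = [3, -3i, -3, 3i]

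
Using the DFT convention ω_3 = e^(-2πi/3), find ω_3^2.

ω_3^2 = e^(-2πi·2/3)
= cos(-2π·2/3) + i·sin(-2π·2/3)
= cos(-4π/3) + i·sin(-4π/3)

ω_3^2 = cos(-4π/3) + i·sin(-4π/3) = -0.5000+0.8660i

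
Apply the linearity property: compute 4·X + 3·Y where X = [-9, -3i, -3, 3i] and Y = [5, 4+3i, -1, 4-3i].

By linearity: DFT(4x + 3y) = 4·DFT(x) + 3·DFT(y)
= 4·[-9, -3i, -3, 3i] + 3·[5, 4+3i, -1, 4-3i]

Computing element-wise:
Z[0] = 4·(-9) + 3·(5) = -21
Z[1] = 4·(-3i) + 3·(4+3i) = 12-3i
Z[2] = 4·(-3) + 3·(-1) = -15
Z[3] = 4·(3i) + 3·(4-3i) = 12+3i

DFT(4x + 3y) = 4·X + 3·Y = [-21, 12-3i, -15, 12+3i]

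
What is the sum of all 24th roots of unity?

Sum of all nth roots of unity equals 0 for n > 1 (geometric series with r ≠ 1).

0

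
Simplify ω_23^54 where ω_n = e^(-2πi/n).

Since ω_23^23 = 1, powers reduce modulo 23.
54 mod 23 = 8
So ω_23^54 = ω_23^8 = e^(-2πi·8/23)

ω_23^54 = ω_23^8 = -0.5767-0.8170i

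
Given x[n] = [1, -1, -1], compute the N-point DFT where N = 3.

X[k] = Σ(n=0 to 2) x[n] · ω_3^(nk)
where ω_3 = e^(-2πi/3)

Computing each X[k]:
X[0] = -1
X[1] = 2
X[2] = 2

X = [-1, 2, 2]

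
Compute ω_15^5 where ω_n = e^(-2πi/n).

ω_15^5 = e^(-2πi·5/15)
= cos(-2π·5/15) + i·sin(-2π·5/15)
= cos(-10π/15) + i·sin(-10π/15)

ω_15^5 = cos(-10π/15) + i·sin(-10π/15) = -0.5000-0.8660i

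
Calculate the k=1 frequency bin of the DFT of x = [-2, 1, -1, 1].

X[1] = Σ(n=0 to 3) x[n] · ω_4^(1n) where ω_4 = e^(-2πi/4)
= (-2)·ω_4^0 + (1)·ω_4^1 + (-1)·ω_4^2 + (1)·ω_4^3

X[1] = -1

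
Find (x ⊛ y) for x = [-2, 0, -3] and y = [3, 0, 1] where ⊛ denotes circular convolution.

(x ⊛ y)[n] = Σ(m=0 to 2) x[m] · y[(n-m) mod 3]

Computing each output sample:
(x ⊛ y)[0] = -6
(x ⊛ y)[1] = -3
(x ⊛ y)[2] = -11

x ⊛ y = [-6, -3, -11]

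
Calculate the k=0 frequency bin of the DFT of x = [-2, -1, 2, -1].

X[0] = Σ(n=0 to 3) x[n] · ω_4^0 = Σ x[n]
= (-2) + (-1) + (2) + (-1)

X[0] = -2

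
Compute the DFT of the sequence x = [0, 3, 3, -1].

X[k] = Σ(n=0 to 3) x[n] · ω_4^(nk)
where ω_4 = e^(-2πi/4)

Computing each X[k]:
X[0] = 5
X[1] = -3-4i
X[2] = 1
X[3] = -3+4i

X = [5, -3-4i, 1, -3+4i]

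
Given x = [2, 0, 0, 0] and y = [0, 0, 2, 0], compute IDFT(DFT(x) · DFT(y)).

(x ⊛ y)[n] = Σ(m=0 to 3) x[m] · y[(n-m) mod 4]

Computing each output sample:
(x ⊛ y)[0] = 0
(x ⊛ y)[1] = 0
(x ⊛ y)[2] = 4
(x ⊛ y)[3] = 0

x ⊛ y = [0, 0, 4, 0]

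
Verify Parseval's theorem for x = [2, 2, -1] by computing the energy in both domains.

Time domain:
Σ|x[n]|² = |2|² + |2|² + |-1|² = 9.0000

Frequency domain:
(1/3)Σ|X[k]|² = (1/3)(|3|² + |1.5000-2.5981i|² + |1.5000+2.5981i|²) = (1/3)·27.0000 = 9.0000

Both sides agree, confirming Parseval's theorem.

Σ|x[n]|² = (1/N)Σ|X[k]|² = 9.0000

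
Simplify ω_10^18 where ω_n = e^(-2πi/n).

Since ω_10^10 = 1, powers reduce modulo 10.
18 mod 10 = 8
So ω_10^18 = ω_10^8 = e^(-2πi·8/10)

ω_10^18 = ω_10^8 = 0.3090+0.9511i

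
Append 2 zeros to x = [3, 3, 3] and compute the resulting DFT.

Original 3-point DFT: [9, 0, 0]
Zero-padded 5-point DFT provides frequency interpolation.

DFT_5([x, 0, ...]) = [9, 1.5000-4.6165i, 1.5000+1.0898i, 1.5000-1.0898i, 1.5000+4.6165i]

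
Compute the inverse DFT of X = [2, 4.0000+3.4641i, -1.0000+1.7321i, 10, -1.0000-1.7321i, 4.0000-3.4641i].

x[n] = (1/6) Σ(k=0 to 5) X[k] · e^(2πikn/6)

Computing each x[n]:
x[0] = 3
x[1] = -2
x[2] = 1
x[3] = -3
x[4] = 2
x[5] = 1

x = [3, -2, 1, -3, 2, 1]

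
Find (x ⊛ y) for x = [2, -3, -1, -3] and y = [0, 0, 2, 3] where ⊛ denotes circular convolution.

(x ⊛ y)[n] = Σ(m=0 to 3) x[m] · y[(n-m) mod 4]

Computing each output sample:
(x ⊛ y)[0] = -11
(x ⊛ y)[1] = -9
(x ⊛ y)[2] = -5
(x ⊛ y)[3] = 0

x ⊛ y = [-11, -9, -5, 0]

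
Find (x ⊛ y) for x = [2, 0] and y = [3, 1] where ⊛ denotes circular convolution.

(x ⊛ y)[n] = Σ(m=0 to 1) x[m] · y[(n-m) mod 2]

Computing each output sample:
(x ⊛ y)[0] = 6
(x ⊛ y)[1] = 2

x ⊛ y = [6, 2]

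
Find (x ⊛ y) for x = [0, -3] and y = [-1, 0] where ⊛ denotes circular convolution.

(x ⊛ y)[n] = Σ(m=0 to 1) x[m] · y[(n-m) mod 2]

Computing each output sample:
(x ⊛ y)[0] = 0
(x ⊛ y)[1] = 3

x ⊛ y = [0, 3]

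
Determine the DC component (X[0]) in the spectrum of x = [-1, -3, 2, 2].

X[0] = Σ(n=0 to 3) x[n] · ω_4^0 = Σ x[n]
= (-1) + (-3) + (2) + (2)

X[0] = 0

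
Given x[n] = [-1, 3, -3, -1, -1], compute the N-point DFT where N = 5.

X[k] = Σ(n=0 to 4) x[n] · ω_5^(nk)
where ω_5 = e^(-2πi/5)

Computing each X[k]:
X[0] = -3
X[1] = 2.8541-2.6287i
X[2] = -3.8541-4.2533i
X[3] = -3.8541+4.2533i
X[4] = 2.8541+2.6287i

X = [-3, 2.8541-2.6287i, -3.8541-4.2533i, -3.8541+4.2533i, 2.8541+2.6287i]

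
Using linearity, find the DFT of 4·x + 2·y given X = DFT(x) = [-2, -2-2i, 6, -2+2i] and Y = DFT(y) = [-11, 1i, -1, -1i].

By linearity: DFT(4x + 2y) = 4·DFT(x) + 2·DFT(y)
= 4·[-2, -2-2i, 6, -2+2i] + 2·[-11, 1i, -1, -1i]

Computing element-wise:
Z[0] = 4·(-2) + 2·(-11) = -30
Z[1] = 4·(-2-2i) + 2·(1i) = -8-6i
Z[2] = 4·(6) + 2·(-1) = 22
Z[3] = 4·(-2+2i) + 2·(-1i) = -8+6i

DFT(4x + 2y) = 4·X + 2·Y = [-30, -8-6i, 22, -8+6i]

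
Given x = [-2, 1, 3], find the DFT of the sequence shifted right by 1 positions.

Time shift by 1: X_shifted[k] = ω_3^(1k) · X[k]
Shifted x = [3, -2, 1]

DFT(x[n-1]) = [2, 3.5000+2.5981i, 3.5000-2.5981i]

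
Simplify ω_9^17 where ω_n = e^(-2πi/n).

Since ω_9^9 = 1, powers reduce modulo 9.
17 mod 9 = 8
So ω_9^17 = ω_9^8 = e^(-2πi·8/9)

ω_9^17 = ω_9^8 = 0.7660+0.6428i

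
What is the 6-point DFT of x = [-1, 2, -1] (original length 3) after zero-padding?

Original 3-point DFT: [0, -1.5000-2.5981i, -1.5000+2.5981i]
Zero-padded 6-point DFT provides frequency interpolation.

DFT_6([x, 0, ...]) = [0, 0.5000-0.8660i, -1.5000-2.5981i, -4, -1.5000+2.5981i, 0.5000+0.8660i]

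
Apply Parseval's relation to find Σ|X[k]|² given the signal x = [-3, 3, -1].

Parseval: Σ|x[n]|² = (1/N)Σ|X[k]|², so Σ|X[k]|² = N·Σ|x[n]|² = 3·19.0000

Σ|X[k]|² = N·Σ|x[n]|² = 3·19.0000 = 57.0000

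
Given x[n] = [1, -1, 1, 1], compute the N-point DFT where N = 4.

X[k] = Σ(n=0 to 3) x[n] · ω_4^(nk)
where ω_4 = e^(-2πi/4)

Computing each X[k]:
X[0] = 2
X[1] = 2i
X[2] = 2
X[3] = -2i

X = [2, 2i, 2, -2i]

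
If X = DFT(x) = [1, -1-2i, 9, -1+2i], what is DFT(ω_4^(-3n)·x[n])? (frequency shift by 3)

Modulation property: DFT(ω_4^(-3n)·x[n]) = X[(k-3) mod 4], so circularly shift X by 3 positions.

X[k-3] = [-1-2i, 9, -1+2i, 1]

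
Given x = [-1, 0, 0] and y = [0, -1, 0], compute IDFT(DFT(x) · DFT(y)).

(x ⊛ y)[n] = Σ(m=0 to 2) x[m] · y[(n-m) mod 3]

Computing each output sample:
(x ⊛ y)[0] = 0
(x ⊛ y)[1] = 1
(x ⊛ y)[2] = 0

x ⊛ y = [0, 1, 0]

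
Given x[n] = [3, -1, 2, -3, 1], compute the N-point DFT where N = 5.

X[k] = Σ(n=0 to 4) x[n] · ω_5^(nk)
where ω_5 = e^(-2πi/5)

Computing each X[k]:
X[0] = 2
X[1] = 3.8090-1.0368i
X[2] = 2.6910+5.9309i
X[3] = 2.6910-5.9309i
X[4] = 3.8090+1.0368i

X = [2, 3.8090-1.0368i, 2.6910+5.9309i, 2.6910-5.9309i, 3.8090+1.0368i]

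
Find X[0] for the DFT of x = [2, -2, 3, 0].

X[0] = Σ(n=0 to 3) x[n] · ω_4^0 = Σ x[n]
= (2) + (-2) + (3) + (0)

X[0] = 3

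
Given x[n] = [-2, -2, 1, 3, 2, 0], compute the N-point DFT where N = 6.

X[k] = Σ(n=0 to 5) x[n] · ω_6^(nk)
where ω_6 = e^(-2πi/6)

Computing each X[k]:
X[0] = 2
X[1] = -7.5000+2.5981i
X[2] = 0.5000+0.8660i
X[3] = 0
X[4] = 0.5000-0.8660i
X[5] = -7.5000-2.5981i

X = [2, -7.5000+2.5981i, 0.5000+0.8660i, 0, 0.5000-0.8660i, -7.5000-2.5981i]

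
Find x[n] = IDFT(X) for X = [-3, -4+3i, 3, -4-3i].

x[n] = (1/4) Σ(k=0 to 3) X[k] · e^(2πikn/4)

Computing each x[n]:
x[0] = -2
x[1] = -3
x[2] = 2
x[3] = 0

x = [-2, -3, 2, 0]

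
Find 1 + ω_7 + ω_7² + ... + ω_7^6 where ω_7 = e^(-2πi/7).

Sum of all nth roots of unity equals 0 for n > 1 (geometric series with r ≠ 1).

0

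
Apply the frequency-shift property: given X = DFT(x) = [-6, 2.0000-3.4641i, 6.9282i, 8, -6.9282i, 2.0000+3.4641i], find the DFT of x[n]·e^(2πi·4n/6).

Modulation property: DFT(ω_6^(-4n)·x[n]) = X[(k-4) mod 6], so circularly shift X by 4 positions.

X[k-4] = [6.9282i, 8, -6.9282i, 2.0000+3.4641i, -6, 2.0000-3.4641i]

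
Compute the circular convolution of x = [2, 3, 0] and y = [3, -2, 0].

(x ⊛ y)[n] = Σ(m=0 to 2) x[m] · y[(n-m) mod 3]

Computing each output sample:
(x ⊛ y)[0] = 6
(x ⊛ y)[1] = 5
(x ⊛ y)[2] = -6

x ⊛ y = [6, 5, -6]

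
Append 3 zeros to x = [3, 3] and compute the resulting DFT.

Original 2-point DFT: [6, 0]
Zero-padded 5-point DFT provides frequency interpolation.

DFT_5([x, 0, ...]) = [6, 3.9271-2.8532i, 0.5729-1.7634i, 0.5729+1.7634i, 3.9271+2.8532i]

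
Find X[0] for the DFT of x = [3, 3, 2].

X[0] = Σ(n=0 to 2) x[n] · ω_3^0 = Σ x[n]
= (3) + (3) + (2)

X[0] = 8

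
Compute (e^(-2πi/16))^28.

Since ω_16^16 = 1, powers reduce modulo 16.
28 mod 16 = 12
So ω_16^28 = ω_16^12 = e^(-2πi·12/16)

ω_16^28 = ω_16^12 = 1i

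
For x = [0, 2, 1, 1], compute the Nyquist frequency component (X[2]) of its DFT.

X[2] = Σ(n=0 to 3) x[n] · ω_4^(2n) where ω_4 = e^(-2πi/4)
= (0)·ω_4^0 + (2)·ω_4^2 + (1)·ω_4^4 + (1)·ω_4^6

X[2] = -2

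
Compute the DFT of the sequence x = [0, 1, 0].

X[k] = Σ(n=0 to 2) x[n] · ω_3^(nk)
where ω_3 = e^(-2πi/3)

Computing each X[k]:
X[0] = 1
X[1] = -0.5000-0.8660i
X[2] = -0.5000+0.8660i

X = [1, -0.5000-0.8660i, -0.5000+0.8660i]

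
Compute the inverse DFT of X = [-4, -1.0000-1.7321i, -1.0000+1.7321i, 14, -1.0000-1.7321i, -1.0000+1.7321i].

x[n] = (1/6) Σ(k=0 to 5) X[k] · e^(2πikn/6)

Computing each x[n]:
x[0] = 1
x[1] = -3
x[2] = 3
x[3] = -3
x[4] = 1
x[5] = -3

x = [1, -3, 3, -3, 1, -3]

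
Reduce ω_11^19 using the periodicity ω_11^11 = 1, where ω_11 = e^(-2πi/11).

Since ω_11^11 = 1, powers reduce modulo 11.
19 mod 11 = 8
So ω_11^19 = ω_11^8 = e^(-2πi·8/11)

ω_11^19 = ω_11^8 = -0.1423+0.9898i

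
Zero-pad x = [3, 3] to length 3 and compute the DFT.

Original 2-point DFT: [6, 0]
Zero-padded 3-point DFT provides frequency interpolation.

DFT_3([x, 0, ...]) = [6, 1.5000-2.5981i, 1.5000+2.5981i]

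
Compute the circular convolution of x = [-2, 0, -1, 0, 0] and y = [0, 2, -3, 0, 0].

(x ⊛ y)[n] = Σ(m=0 to 4) x[m] · y[(n-m) mod 5]

Computing each output sample:
(x ⊛ y)[0] = 0
(x ⊛ y)[1] = -4
(x ⊛ y)[2] = 6
(x ⊛ y)[3] = -2
(x ⊛ y)[4] = 3

x ⊛ y = [0, -4, 6, -2, 3]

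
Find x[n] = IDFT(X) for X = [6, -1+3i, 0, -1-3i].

x[n] = (1/4) Σ(k=0 to 3) X[k] · e^(2πikn/4)

Computing each x[n]:
x[0] = 1
x[1] = 0
x[2] = 2
x[3] = 3

x = [1, 0, 2, 3]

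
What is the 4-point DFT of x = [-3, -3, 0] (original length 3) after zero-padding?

Original 3-point DFT: [-6, -1.5000+2.5981i, -1.5000-2.5981i]
Zero-padded 4-point DFT provides frequency interpolation.

DFT_4([x, 0, ...]) = [-6, -3+3i, 0, -3-3i]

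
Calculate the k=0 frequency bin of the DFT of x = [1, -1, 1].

X[0] = Σ(n=0 to 2) x[n] · ω_3^0 = Σ x[n]
= (1) + (-1) + (1)

X[0] = 1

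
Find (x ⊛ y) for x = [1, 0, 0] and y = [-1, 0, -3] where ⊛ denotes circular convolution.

(x ⊛ y)[n] = Σ(m=0 to 2) x[m] · y[(n-m) mod 3]

Computing each output sample:
(x ⊛ y)[0] = -1
(x ⊛ y)[1] = 0
(x ⊛ y)[2] = -3

x ⊛ y = [-1, 0, -3]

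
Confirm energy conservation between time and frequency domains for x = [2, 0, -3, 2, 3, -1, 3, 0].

Time domain:
Σ|x[n]|² = |2|² + |0|² + |-3|² + |2|² + |3|² + |-1|² + |3|² + |0|² = 36.0000

Frequency domain:
(1/8)Σ|X[k]|² = (1/8)(|6|² + |-1.7071+3.8787i|² + |5+3i|² + |-0.2929-8.1213i|² + |4|² + |-0.2929+8.1213i|² + |5-3i|² + |-1.7071-3.8787i|²) = (1/8)·288.0000 = 36.0000

Both sides agree, confirming Parseval's theorem.

Σ|x[n]|² = (1/N)Σ|X[k]|² = 36.0000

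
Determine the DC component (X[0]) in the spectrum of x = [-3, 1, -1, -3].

X[0] = Σ(n=0 to 3) x[n] · ω_4^0 = Σ x[n]
= (-3) + (1) + (-1) + (-3)

X[0] = -6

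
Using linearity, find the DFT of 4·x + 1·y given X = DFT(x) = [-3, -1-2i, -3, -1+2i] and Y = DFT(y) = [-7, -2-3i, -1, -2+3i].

By linearity: DFT(4x + 1y) = 4·DFT(x) + 1·DFT(y)
= 4·[-3, -1-2i, -3, -1+2i] + 1·[-7, -2-3i, -1, -2+3i]

Computing element-wise:
Z[0] = 4·(-3) + 1·(-7) = -19
Z[1] = 4·(-1-2i) + 1·(-2-3i) = -6-11i
Z[2] = 4·(-3) + 1·(-1) = -13
Z[3] = 4·(-1+2i) + 1·(-2+3i) = -6+11i

DFT(4x + 1y) = 4·X + 1·Y = [-19, -6-11i, -13, -6+11i]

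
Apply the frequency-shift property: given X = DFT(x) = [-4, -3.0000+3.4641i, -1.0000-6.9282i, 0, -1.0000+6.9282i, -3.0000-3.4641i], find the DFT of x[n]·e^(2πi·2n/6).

Modulation property: DFT(ω_6^(-2n)·x[n]) = X[(k-2) mod 6], so circularly shift X by 2 positions.

X[k-2] = [-1.0000+6.9282i, -3.0000-3.4641i, -4, -3.0000+3.4641i, -1.0000-6.9282i, 0]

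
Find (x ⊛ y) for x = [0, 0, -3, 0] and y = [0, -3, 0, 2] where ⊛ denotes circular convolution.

(x ⊛ y)[n] = Σ(m=0 to 3) x[m] · y[(n-m) mod 4]

Computing each output sample:
(x ⊛ y)[0] = 0
(x ⊛ y)[1] = -6
(x ⊛ y)[2] = 0
(x ⊛ y)[3] = 9

x ⊛ y = [0, -6, 0, 9]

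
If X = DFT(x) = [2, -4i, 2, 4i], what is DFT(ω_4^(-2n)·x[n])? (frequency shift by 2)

Modulation property: DFT(ω_4^(-2n)·x[n]) = X[(k-2) mod 4], so circularly shift X by 2 positions.

X[k-2] = [2, 4i, 2, -4i]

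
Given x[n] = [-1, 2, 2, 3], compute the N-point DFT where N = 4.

X[k] = Σ(n=0 to 3) x[n] · ω_4^(nk)
where ω_4 = e^(-2πi/4)

Computing each X[k]:
X[0] = 6
X[1] = -3+1i
X[2] = -4
X[3] = -3-1i

X = [6, -3+1i, -4, -3-1i]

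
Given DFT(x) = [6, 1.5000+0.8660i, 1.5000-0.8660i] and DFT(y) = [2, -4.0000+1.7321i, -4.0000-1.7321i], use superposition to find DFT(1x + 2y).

By linearity: DFT(1x + 2y) = 1·DFT(x) + 2·DFT(y)
= 1·[6, 1.5000+0.8660i, 1.5000-0.8660i] + 2·[2, -4.0000+1.7321i, -4.0000-1.7321i]

Computing element-wise:
Z[0] = 1·(6) + 2·(2) = 10
Z[1] = 1·(1.5000+0.8660i) + 2·(-4.0000+1.7321i) = -6.5000+4.3302i
Z[2] = 1·(1.5000-0.8660i) + 2·(-4.0000-1.7321i) = -6.5000-4.3302i

DFT(1x + 2y) = 1·X + 2·Y = [10, -6.5000+4.3302i, -6.5000-4.3302i]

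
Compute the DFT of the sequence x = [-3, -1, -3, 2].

X[k] = Σ(n=0 to 3) x[n] · ω_4^(nk)
where ω_4 = e^(-2πi/4)

Computing each X[k]:
X[0] = -5
X[1] = 3i
X[2] = -7
X[3] = -3i

X = [-5, 3i, -7, -3i]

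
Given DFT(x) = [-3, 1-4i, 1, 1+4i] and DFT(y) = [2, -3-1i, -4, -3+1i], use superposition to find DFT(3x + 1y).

By linearity: DFT(3x + 1y) = 3·DFT(x) + 1·DFT(y)
= 3·[-3, 1-4i, 1, 1+4i] + 1·[2, -3-1i, -4, -3+1i]

Computing element-wise:
Z[0] = 3·(-3) + 1·(2) = -7
Z[1] = 3·(1-4i) + 1·(-3-1i) = -13i
Z[2] = 3·(1) + 1·(-4) = -1
Z[3] = 3·(1+4i) + 1·(-3+1i) = 13i

DFT(3x + 1y) = 3·X + 1·Y = [-7, -13i, -1, 13i]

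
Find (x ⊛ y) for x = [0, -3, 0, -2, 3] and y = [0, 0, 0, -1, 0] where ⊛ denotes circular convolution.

(x ⊛ y)[n] = Σ(m=0 to 4) x[m] · y[(n-m) mod 5]

Computing each output sample:
(x ⊛ y)[0] = 0
(x ⊛ y)[1] = 2
(x ⊛ y)[2] = -3
(x ⊛ y)[3] = 0
(x ⊛ y)[4] = 3

x ⊛ y = [0, 2, -3, 0, 3]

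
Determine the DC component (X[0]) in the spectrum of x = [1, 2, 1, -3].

X[0] = Σ(n=0 to 3) x[n] · ω_4^0 = Σ x[n]
= (1) + (2) + (1) + (-3)

X[0] = 1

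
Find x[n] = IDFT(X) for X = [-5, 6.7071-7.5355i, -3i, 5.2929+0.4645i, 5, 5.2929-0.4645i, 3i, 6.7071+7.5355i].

x[n] = (1/8) Σ(k=0 to 7) X[k] · e^(2πikn/8)

Computing each x[n]:
x[0] = 3
x[1] = 1
x[2] = 2
x[3] = -1
x[4] = -3
x[5] = -2
x[6] = -2
x[7] = -3

x = [3, 1, 2, -1, -3, -2, -2, -3]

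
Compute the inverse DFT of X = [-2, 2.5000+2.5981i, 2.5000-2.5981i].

x[n] = (1/3) Σ(k=0 to 2) X[k] · e^(2πikn/3)

Computing each x[n]:
x[0] = 1
x[1] = -3
x[2] = 0

x = [1, -3, 0]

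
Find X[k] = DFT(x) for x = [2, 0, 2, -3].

X[k] = Σ(n=0 to 3) x[n] · ω_4^(nk)
where ω_4 = e^(-2πi/4)

Computing each X[k]:
X[0] = 1
X[1] = -3i
X[2] = 7
X[3] = 3i

X = [1, -3i, 7, 3i]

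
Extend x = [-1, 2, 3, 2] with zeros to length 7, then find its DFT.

Original 4-point DFT: [6, -4, -2, -4]
Zero-padded 7-point DFT provides frequency interpolation.

DFT_7([x, 0, ...]) = [6, -2.2225-5.3562i, -2.9010+0.9155i, -1.3765-0.4721i, -1.3765+0.4721i, -2.9010-0.9155i, -2.2225+5.3562i]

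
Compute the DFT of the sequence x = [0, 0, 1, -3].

X[k] = Σ(n=0 to 3) x[n] · ω_4^(nk)
where ω_4 = e^(-2πi/4)

Computing each X[k]:
X[0] = -2
X[1] = -1-3i
X[2] = 4
X[3] = -1+3i

X = [-2, -1-3i, 4, -1+3i]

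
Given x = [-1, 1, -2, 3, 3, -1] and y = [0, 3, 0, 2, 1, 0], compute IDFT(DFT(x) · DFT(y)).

(x ⊛ y)[n] = Σ(m=0 to 5) x[m] · y[(n-m) mod 6]

Computing each output sample:
(x ⊛ y)[0] = 1
(x ⊛ y)[1] = 6
(x ⊛ y)[2] = 4
(x ⊛ y)[3] = -9
(x ⊛ y)[4] = 10
(x ⊛ y)[5] = 6

x ⊛ y = [1, 6, 4, -9, 10, 6]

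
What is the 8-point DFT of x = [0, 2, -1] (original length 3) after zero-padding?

Original 3-point DFT: [1, -0.5000-2.5981i, -0.5000+2.5981i]
Zero-padded 8-point DFT provides frequency interpolation.

DFT_8([x, 0, ...]) = [1, 1.4142-0.4142i, 1-2i, -1.4142-2.4142i, -3, -1.4142+2.4142i, 1+2i, 1.4142+0.4142i]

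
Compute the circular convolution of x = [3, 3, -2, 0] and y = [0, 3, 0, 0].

(x ⊛ y)[n] = Σ(m=0 to 3) x[m] · y[(n-m) mod 4]

Computing each output sample:
(x ⊛ y)[0] = 0
(x ⊛ y)[1] = 9
(x ⊛ y)[2] = 9
(x ⊛ y)[3] = -6

x ⊛ y = [0, 9, 9, -6]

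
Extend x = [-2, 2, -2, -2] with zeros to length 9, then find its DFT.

Original 4-point DFT: [-4, -4i, -4, 4i]
Zero-padded 9-point DFT provides frequency interpolation.

DFT_9([x, 0, ...]) = [-4, 0.1848+2.4161i, 1.2267-3.0176i, -4.0000-3.4641i, -4.4115-0.2376i, -4.4115+0.2376i, -4.0000+3.4641i, 1.2267+3.0176i, 0.1848-2.4161i]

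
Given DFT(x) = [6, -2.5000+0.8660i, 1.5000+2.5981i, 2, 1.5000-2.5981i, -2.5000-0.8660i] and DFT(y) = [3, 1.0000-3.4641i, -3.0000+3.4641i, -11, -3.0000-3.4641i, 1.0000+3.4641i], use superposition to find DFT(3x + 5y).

By linearity: DFT(3x + 5y) = 3·DFT(x) + 5·DFT(y)
= 3·[6, -2.5000+0.8660i, 1.5000+2.5981i, 2, 1.5000-2.5981i, -2.5000-0.8660i] + 5·[3, 1.0000-3.4641i, -3.0000+3.4641i, -11, -3.0000-3.4641i, 1.0000+3.4641i]

Computing element-wise:
Z[0] = 3·(6) + 5·(3) = 33
Z[1] = 3·(-2.5000+0.8660i) + 5·(1.0000-3.4641i) = -2.5000-14.7225i
Z[2] = 3·(1.5000+2.5981i) + 5·(-3.0000+3.4641i) = -10.5000+25.1148i
Z[3] = 3·(2) + 5·(-11) = -49
Z[4] = 3·(1.5000-2.5981i) + 5·(-3.0000-3.4641i) = -10.5000-25.1148i
Z[5] = 3·(-2.5000-0.8660i) + 5·(1.0000+3.4641i) = -2.5000+14.7225i

DFT(3x + 5y) = 3·X + 5·Y = [33, -2.5000-14.7225i, -10.5000+25.1148i, -49, -10.5000-25.1148i, -2.5000+14.7225i]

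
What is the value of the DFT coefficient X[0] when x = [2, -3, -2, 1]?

X[0] = Σ(n=0 to 3) x[n] · ω_4^0 = Σ x[n]
= (2) + (-3) + (-2) + (1)

X[0] = -2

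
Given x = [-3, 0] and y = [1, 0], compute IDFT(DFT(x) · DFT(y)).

(x ⊛ y)[n] = Σ(m=0 to 1) x[m] · y[(n-m) mod 2]

Computing each output sample:
(x ⊛ y)[0] = -3
(x ⊛ y)[1] = 0

x ⊛ y = [-3, 0]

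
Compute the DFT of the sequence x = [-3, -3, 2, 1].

X[k] = Σ(n=0 to 3) x[n] · ω_4^(nk)
where ω_4 = e^(-2πi/4)

Computing each X[k]:
X[0] = -3
X[1] = -5+4i
X[2] = 1
X[3] = -5-4i

X = [-3, -5+4i, 1, -5-4i]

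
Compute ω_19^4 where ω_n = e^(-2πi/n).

ω_19^4 = e^(-2πi·4/19)
= cos(-2π·4/19) + i·sin(-2π·4/19)
= cos(-8π/19) + i·sin(-8π/19)

ω_19^4 = cos(-8π/19) + i·sin(-8π/19) = 0.2455-0.9694i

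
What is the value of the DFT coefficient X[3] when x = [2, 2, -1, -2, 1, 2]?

X[3] = Σ(n=0 to 5) x[n] · ω_6^(3n) where ω_6 = e^(-2πi/6)
= (2)·ω_6^0 + (2)·ω_6^3 + (-1)·ω_6^6 + (-2)·ω_6^9 + (1)·ω_6^12 + (2)·ω_6^15

X[3] = 0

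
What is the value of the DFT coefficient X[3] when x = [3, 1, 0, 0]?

X[3] = Σ(n=0 to 3) x[n] · ω_4^(3n) where ω_4 = e^(-2πi/4)
= (3)·ω_4^0 + (1)·ω_4^3 + (0)·ω_4^6 + (0)·ω_4^9

X[3] = 3+1i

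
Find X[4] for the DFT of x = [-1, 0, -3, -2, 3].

X[4] = Σ(n=0 to 4) x[n] · ω_5^(4n) where ω_5 = e^(-2πi/5)
= (-1)·ω_5^0 + (0)·ω_5^4 + (-3)·ω_5^8 + (-2)·ω_5^12 + (3)·ω_5^16

X[4] = 3.9721-3.4410i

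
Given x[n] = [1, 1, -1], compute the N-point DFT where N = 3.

X[k] = Σ(n=0 to 2) x[n] · ω_3^(nk)
where ω_3 = e^(-2πi/3)

Computing each X[k]:
X[0] = 1
X[1] = 1.0000-1.7321i
X[2] = 1.0000+1.7321i

X = [1, 1.0000-1.7321i, 1.0000+1.7321i]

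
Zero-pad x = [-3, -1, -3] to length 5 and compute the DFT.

Original 3-point DFT: [-7, -1.0000-1.7321i, -1.0000+1.7321i]
Zero-padded 5-point DFT provides frequency interpolation.

DFT_5([x, 0, ...]) = [-7, -0.8820+2.7144i, -3.1180-2.2654i, -3.1180+2.2654i, -0.8820-2.7144i]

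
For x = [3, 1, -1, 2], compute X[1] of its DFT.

X[1] = Σ(n=0 to 3) x[n] · ω_4^(1n) where ω_4 = e^(-2πi/4)
= (3)·ω_4^0 + (1)·ω_4^1 + (-1)·ω_4^2 + (2)·ω_4^3

X[1] = 4+1i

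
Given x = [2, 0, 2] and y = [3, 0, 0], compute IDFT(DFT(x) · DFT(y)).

(x ⊛ y)[n] = Σ(m=0 to 2) x[m] · y[(n-m) mod 3]

Computing each output sample:
(x ⊛ y)[0] = 6
(x ⊛ y)[1] = 0
(x ⊛ y)[2] = 6

x ⊛ y = [6, 0, 6]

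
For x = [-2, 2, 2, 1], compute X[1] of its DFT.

X[1] = Σ(n=0 to 3) x[n] · ω_4^(1n) where ω_4 = e^(-2πi/4)
= (-2)·ω_4^0 + (2)·ω_4^1 + (2)·ω_4^2 + (1)·ω_4^3

X[1] = -4-1i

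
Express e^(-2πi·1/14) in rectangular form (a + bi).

ω_14^1 = e^(-2πi·1/14)
= cos(-2π·1/14) + i·sin(-2π·1/14)
= cos(-2π/14) + i·sin(-2π/14)

ω_14^1 = cos(-2π/14) + i·sin(-2π/14) = 0.9010-0.4339i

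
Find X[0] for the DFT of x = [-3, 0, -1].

X[0] = Σ(n=0 to 2) x[n] · ω_3^0 = Σ x[n]
= (-3) + (0) + (-1)

X[0] = -4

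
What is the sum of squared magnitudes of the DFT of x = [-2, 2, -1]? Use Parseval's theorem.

Parseval: Σ|x[n]|² = (1/N)Σ|X[k]|², so Σ|X[k]|² = N·Σ|x[n]|² = 3·9.0000

Σ|X[k]|² = N·Σ|x[n]|² = 3·9.0000 = 27.0000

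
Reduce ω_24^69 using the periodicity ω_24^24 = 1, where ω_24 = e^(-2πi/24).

Since ω_24^24 = 1, powers reduce modulo 24.
69 mod 24 = 21
So ω_24^69 = ω_24^21 = e^(-2πi·21/24)

ω_24^69 = ω_24^21 = 0.7071+0.7071i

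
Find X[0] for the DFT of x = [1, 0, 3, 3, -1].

X[0] = Σ(n=0 to 4) x[n] · ω_5^0 = Σ x[n]
= (1) + (0) + (3) + (3) + (-1)

X[0] = 6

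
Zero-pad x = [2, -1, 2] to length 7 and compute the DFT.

Original 3-point DFT: [3, 1.5000+2.5981i, 1.5000-2.5981i]
Zero-padded 7-point DFT provides frequency interpolation.

DFT_7([x, 0, ...]) = [3, 0.9315-1.1680i, 0.4206+1.8427i, 4.1479+1.9975i, 4.1479-1.9975i, 0.4206-1.8427i, 0.9315+1.1680i]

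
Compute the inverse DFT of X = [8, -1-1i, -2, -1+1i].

x[n] = (1/4) Σ(k=0 to 3) X[k] · e^(2πikn/4)

Computing each x[n]:
x[0] = 1
x[1] = 3
x[2] = 2
x[3] = 2

x = [1, 3, 2, 2]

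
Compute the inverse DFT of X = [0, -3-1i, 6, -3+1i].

x[n] = (1/4) Σ(k=0 to 3) X[k] · e^(2πikn/4)

Computing each x[n]:
x[0] = 0
x[1] = -1
x[2] = 3
x[3] = -2

x = [0, -1, 3, -2]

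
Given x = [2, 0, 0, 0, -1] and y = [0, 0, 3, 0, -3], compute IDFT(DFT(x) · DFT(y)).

(x ⊛ y)[n] = Σ(m=0 to 4) x[m] · y[(n-m) mod 5]

Computing each output sample:
(x ⊛ y)[0] = 0
(x ⊛ y)[1] = -3
(x ⊛ y)[2] = 6
(x ⊛ y)[3] = 3
(x ⊛ y)[4] = -6

x ⊛ y = [0, -3, 6, 3, -6]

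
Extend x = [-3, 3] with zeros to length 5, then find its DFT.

Original 2-point DFT: [0, -6]
Zero-padded 5-point DFT provides frequency interpolation.

DFT_5([x, 0, ...]) = [0, -2.0729-2.8532i, -5.4271-1.7634i, -5.4271+1.7634i, -2.0729+2.8532i]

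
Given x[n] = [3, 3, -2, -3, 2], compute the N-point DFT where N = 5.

X[k] = Σ(n=0 to 4) x[n] · ω_5^(nk)
where ω_5 = e^(-2πi/5)

Computing each X[k]:
X[0] = 3
X[1] = 8.5902-1.5388i
X[2] = -2.5902+0.3633i
X[3] = -2.5902-0.3633i
X[4] = 8.5902+1.5388i

X = [3, 8.5902-1.5388i, -2.5902+0.3633i, -2.5902-0.3633i, 8.5902+1.5388i]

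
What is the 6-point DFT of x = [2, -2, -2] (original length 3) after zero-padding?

Original 3-point DFT: [-2, 4, 4]
Zero-padded 6-point DFT provides frequency interpolation.

DFT_6([x, 0, ...]) = [-2, 2.0000+3.4641i, 4, 2, 4, 2.0000-3.4641i]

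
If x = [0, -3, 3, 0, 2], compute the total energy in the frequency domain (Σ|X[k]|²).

Parseval: Σ|x[n]|² = (1/N)Σ|X[k]|², so Σ|X[k]|² = N·Σ|x[n]|² = 5·22.0000

Σ|X[k]|² = N·Σ|x[n]|² = 5·22.0000 = 110.0000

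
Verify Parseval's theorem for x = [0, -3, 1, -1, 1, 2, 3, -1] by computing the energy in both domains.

Time domain:
Σ|x[n]|² = |0|² + |-3|² + |1|² + |-1|² + |1|² + |2|² + |3|² + |-1|² = 26.0000

Frequency domain:
(1/8)Σ|X[k]|² = (1/8)(|2|² + |-4.5355+5.5355i|² + |-3-1i|² + |2.5355+1.5355i|² + |8|² + |2.5355-1.5355i|² + |-3+1i|² + |-4.5355-5.5355i|²) = (1/8)·208.0000 = 26.0000

Both sides agree, confirming Parseval's theorem.

Σ|x[n]|² = (1/N)Σ|X[k]|² = 26.0000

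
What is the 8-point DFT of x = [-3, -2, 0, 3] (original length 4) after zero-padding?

Original 4-point DFT: [-2, -3+5i, -4, -3-5i]
Zero-padded 8-point DFT provides frequency interpolation.

DFT_8([x, 0, ...]) = [-2, -6.5355-0.7071i, -3+5i, 0.5355-0.7071i, -4, 0.5355+0.7071i, -3-5i, -6.5355+0.7071i]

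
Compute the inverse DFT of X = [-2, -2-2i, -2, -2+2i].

x[n] = (1/4) Σ(k=0 to 3) X[k] · e^(2πikn/4)

Computing each x[n]:
x[0] = -2
x[1] = 1
x[2] = 0
x[3] = -1

x = [-2, 1, 0, -1]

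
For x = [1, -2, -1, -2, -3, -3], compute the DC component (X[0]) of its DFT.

X[0] = Σ(n=0 to 5) x[n] · ω_6^0 = Σ x[n]
= (1) + (-2) + (-1) + (-2) + (-3) + (-3)

X[0] = -10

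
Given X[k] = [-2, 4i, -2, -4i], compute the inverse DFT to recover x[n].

x[n] = (1/4) Σ(k=0 to 3) X[k] · e^(2πikn/4)

Computing each x[n]:
x[0] = -1
x[1] = -2
x[2] = -1
x[3] = 2

x = [-1, -2, -1, 2]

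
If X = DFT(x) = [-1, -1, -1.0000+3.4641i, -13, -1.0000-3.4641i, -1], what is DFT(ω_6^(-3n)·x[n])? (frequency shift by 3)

Modulation property: DFT(ω_6^(-3n)·x[n]) = X[(k-3) mod 6], so circularly shift X by 3 positions.

X[k-3] = [-13, -1.0000-3.4641i, -1, -1, -1, -1.0000+3.4641i]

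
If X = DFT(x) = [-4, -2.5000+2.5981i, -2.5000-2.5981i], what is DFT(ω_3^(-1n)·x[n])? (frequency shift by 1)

Modulation property: DFT(ω_3^(-1n)·x[n]) = X[(k-1) mod 3], so circularly shift X by 1 positions.

X[k-1] = [-2.5000-2.5981i, -4, -2.5000+2.5981i]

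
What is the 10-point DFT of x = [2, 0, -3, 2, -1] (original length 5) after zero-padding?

Original 5-point DFT: [0, 2.5000+1.9879i, 2.5000-5.3431i, 2.5000+5.3431i, 2.5000-1.9879i]
Zero-padded 10-point DFT provides frequency interpolation.

DFT_10([x, 0, ...]) = [0, 1.2639+1.5388i, 2.5000+1.9879i, 5.7361+0.3633i, 2.5000-5.3431i, -4, 2.5000+5.3431i, 5.7361-0.3633i, 2.5000-1.9879i, 1.2639-1.5388i]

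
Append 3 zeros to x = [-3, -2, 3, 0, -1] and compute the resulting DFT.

Original 5-point DFT: [-3, -6.3541-0.8123i, 0.3541+3.4410i, 0.3541-3.4410i, -6.3541+0.8123i]
Zero-padded 8-point DFT provides frequency interpolation.

DFT_8([x, 0, ...]) = [-3, -3.4142-1.5858i, -7+2i, -0.5858+4.4142i, 1, -0.5858-4.4142i, -7-2i, -3.4142+1.5858i]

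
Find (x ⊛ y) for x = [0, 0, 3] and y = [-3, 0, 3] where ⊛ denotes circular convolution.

(x ⊛ y)[n] = Σ(m=0 to 2) x[m] · y[(n-m) mod 3]

Computing each output sample:
(x ⊛ y)[0] = 0
(x ⊛ y)[1] = 9
(x ⊛ y)[2] = -9

x ⊛ y = [0, 9, -9]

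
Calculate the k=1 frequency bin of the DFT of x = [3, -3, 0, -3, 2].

X[1] = Σ(n=0 to 4) x[n] · ω_5^(1n) where ω_5 = e^(-2πi/5)
= (3)·ω_5^0 + (-3)·ω_5^1 + (0)·ω_5^2 + (-3)·ω_5^3 + (2)·ω_5^4

X[1] = 5.1180+2.9919i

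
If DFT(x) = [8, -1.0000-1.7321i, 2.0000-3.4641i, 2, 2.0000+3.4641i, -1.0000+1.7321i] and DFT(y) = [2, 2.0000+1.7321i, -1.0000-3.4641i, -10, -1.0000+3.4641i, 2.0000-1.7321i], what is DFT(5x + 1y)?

By linearity: DFT(5x + 1y) = 5·DFT(x) + 1·DFT(y)
= 5·[8, -1.0000-1.7321i, 2.0000-3.4641i, 2, 2.0000+3.4641i, -1.0000+1.7321i] + 1·[2, 2.0000+1.7321i, -1.0000-3.4641i, -10, -1.0000+3.4641i, 2.0000-1.7321i]

Computing element-wise:
Z[0] = 5·(8) + 1·(2) = 42
Z[1] = 5·(-1.0000-1.7321i) + 1·(2.0000+1.7321i) = -3.0000-6.9284i
Z[2] = 5·(2.0000-3.4641i) + 1·(-1.0000-3.4641i) = 9.0000-20.7846i
Z[3] = 5·(2) + 1·(-10) = 0
Z[4] = 5·(2.0000+3.4641i) + 1·(-1.0000+3.4641i) = 9.0000+20.7846i
Z[5] = 5·(-1.0000+1.7321i) + 1·(2.0000-1.7321i) = -3.0000+6.9284i

DFT(5x + 1y) = 5·X + 1·Y = [42, -3.0000-6.9284i, 9.0000-20.7846i, 0, 9.0000+20.7846i, -3.0000+6.9284i]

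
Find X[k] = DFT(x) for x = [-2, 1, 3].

X[k] = Σ(n=0 to 2) x[n] · ω_3^(nk)
where ω_3 = e^(-2πi/3)

Computing each X[k]:
X[0] = 2
X[1] = -4.0000+1.7321i
X[2] = -4.0000-1.7321i

X = [2, -4.0000+1.7321i, -4.0000-1.7321i]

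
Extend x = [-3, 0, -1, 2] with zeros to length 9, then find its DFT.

Original 4-point DFT: [-2, -2+2i, -6, -2-2i]
Zero-padded 9-point DFT provides frequency interpolation.

DFT_9([x, 0, ...]) = [-2, -4.1736-0.7472i, -3.0603+2.0741i, -0.5000-0.8660i, -4.7660-2.3748i, -4.7660+2.3748i, -0.5000+0.8660i, -3.0603-2.0741i, -4.1736+0.7472i]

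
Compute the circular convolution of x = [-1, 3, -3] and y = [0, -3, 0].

(x ⊛ y)[n] = Σ(m=0 to 2) x[m] · y[(n-m) mod 3]

Computing each output sample:
(x ⊛ y)[0] = 9
(x ⊛ y)[1] = 3
(x ⊛ y)[2] = -9

x ⊛ y = [9, 3, -9]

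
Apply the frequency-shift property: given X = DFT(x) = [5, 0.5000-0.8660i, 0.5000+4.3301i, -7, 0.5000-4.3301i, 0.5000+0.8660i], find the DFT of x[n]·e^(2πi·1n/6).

Modulation property: DFT(ω_6^(-1n)·x[n]) = X[(k-1) mod 6], so circularly shift X by 1 positions.

X[k-1] = [0.5000+0.8660i, 5, 0.5000-0.8660i, 0.5000+4.3301i, -7, 0.5000-4.3301i]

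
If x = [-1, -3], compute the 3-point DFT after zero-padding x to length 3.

Original 2-point DFT: [-4, 2]
Zero-padded 3-point DFT provides frequency interpolation.

DFT_3([x, 0, ...]) = [-4, 0.5000+2.5981i, 0.5000-2.5981i]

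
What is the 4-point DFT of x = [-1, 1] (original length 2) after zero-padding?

Original 2-point DFT: [0, -2]
Zero-padded 4-point DFT provides frequency interpolation.

DFT_4([x, 0, ...]) = [0, -1-1i, -2, -1+1i]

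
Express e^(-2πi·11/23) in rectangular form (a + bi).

ω_23^11 = e^(-2πi·11/23)
= cos(-2π·11/23) + i·sin(-2π·11/23)
= cos(-22π/23) + i·sin(-22π/23)

ω_23^11 = cos(-22π/23) + i·sin(-22π/23) = -0.9907-0.1362i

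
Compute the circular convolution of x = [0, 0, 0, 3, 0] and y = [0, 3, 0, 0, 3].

(x ⊛ y)[n] = Σ(m=0 to 4) x[m] · y[(n-m) mod 5]

Computing each output sample:
(x ⊛ y)[0] = 0
(x ⊛ y)[1] = 0
(x ⊛ y)[2] = 9
(x ⊛ y)[3] = 0
(x ⊛ y)[4] = 9

x ⊛ y = [0, 0, 9, 0, 9]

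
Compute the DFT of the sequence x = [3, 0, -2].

X[k] = Σ(n=0 to 2) x[n] · ω_3^(nk)
where ω_3 = e^(-2πi/3)

Computing each X[k]:
X[0] = 1
X[1] = 4.0000-1.7321i
X[2] = 4.0000+1.7321i

X = [1, 4.0000-1.7321i, 4.0000+1.7321i]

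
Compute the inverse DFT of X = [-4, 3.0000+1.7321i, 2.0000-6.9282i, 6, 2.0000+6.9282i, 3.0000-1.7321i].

x[n] = (1/6) Σ(k=0 to 5) X[k] · e^(2πikn/6)

Computing each x[n]:
x[0] = 2
x[1] = 0
x[2] = -3
x[3] = -2
x[4] = 2
x[5] = -3

x = [2, 0, -3, -2, 2, -3]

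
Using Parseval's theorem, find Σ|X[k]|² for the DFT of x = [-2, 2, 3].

Parseval: Σ|x[n]|² = (1/N)Σ|X[k]|², so Σ|X[k]|² = N·Σ|x[n]|² = 3·17.0000

Σ|X[k]|² = N·Σ|x[n]|² = 3·17.0000 = 51.0000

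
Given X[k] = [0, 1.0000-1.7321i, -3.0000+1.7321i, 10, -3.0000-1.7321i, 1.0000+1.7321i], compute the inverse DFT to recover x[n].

x[n] = (1/6) Σ(k=0 to 5) X[k] · e^(2πikn/6)

Computing each x[n]:
x[0] = 1
x[1] = -1
x[2] = 3
x[3] = -3
x[4] = 1
x[5] = -1

x = [1, -1, 3, -3, 1, -1]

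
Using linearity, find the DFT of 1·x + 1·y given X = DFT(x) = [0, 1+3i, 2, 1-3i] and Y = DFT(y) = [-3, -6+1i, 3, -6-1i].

By linearity: DFT(1x + 1y) = 1·DFT(x) + 1·DFT(y)
= 1·[0, 1+3i, 2, 1-3i] + 1·[-3, -6+1i, 3, -6-1i]

Computing element-wise:
Z[0] = 1·(0) + 1·(-3) = -3
Z[1] = 1·(1+3i) + 1·(-6+1i) = -5+4i
Z[2] = 1·(2) + 1·(3) = 5
Z[3] = 1·(1-3i) + 1·(-6-1i) = -5-4i

DFT(1x + 1y) = 1·X + 1·Y = [-3, -5+4i, 5, -5-4i]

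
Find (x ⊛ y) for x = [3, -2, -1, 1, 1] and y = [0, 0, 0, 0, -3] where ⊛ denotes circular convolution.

(x ⊛ y)[n] = Σ(m=0 to 4) x[m] · y[(n-m) mod 5]

Computing each output sample:
(x ⊛ y)[0] = 6
(x ⊛ y)[1] = 3
(x ⊛ y)[2] = -3
(x ⊛ y)[3] = -3
(x ⊛ y)[4] = -9

x ⊛ y = [6, 3, -3, -3, -9]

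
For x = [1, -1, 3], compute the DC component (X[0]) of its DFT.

X[0] = Σ(n=0 to 2) x[n] · ω_3^0 = Σ x[n]
= (1) + (-1) + (3)

X[0] = 3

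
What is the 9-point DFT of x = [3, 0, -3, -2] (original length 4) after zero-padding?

Original 4-point DFT: [-2, 6-2i, 2, 6+2i]
Zero-padded 9-point DFT provides frequency interpolation.

DFT_9([x, 0, ...]) = [-2, 3.4791+4.6865i, 6.8191-0.7060i, 2.5000-2.5981i, 1.7019-0.1963i, 1.7019+0.1963i, 2.5000+2.5981i, 6.8191+0.7060i, 3.4791-4.6865i]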